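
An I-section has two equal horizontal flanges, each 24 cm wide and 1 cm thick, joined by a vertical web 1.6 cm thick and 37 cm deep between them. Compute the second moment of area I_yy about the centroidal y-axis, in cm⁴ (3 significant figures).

I_yy ≈ 2320 cm⁴

Break the section into simple shapes (no overlaps), measuring from the bottom-left corner of the bounding box.
Bottom flange: 24 × 1, A = 24 cm², x = 12 cm, Ī = 1 152 cm⁴.
Web: 1.6 × 37, A = 59.2 cm², x = 12 cm, Ī = 12.629 cm⁴.
Top flange: 24 × 1, A = 24 cm², x = 12 cm, Ī = 1 152 cm⁴.
By symmetry the centroid is at mid-width, x̄ = 12 cm.
All pieces are centred on the centroidal y-axis, so I = ΣĪ = 2316.6 cm⁴.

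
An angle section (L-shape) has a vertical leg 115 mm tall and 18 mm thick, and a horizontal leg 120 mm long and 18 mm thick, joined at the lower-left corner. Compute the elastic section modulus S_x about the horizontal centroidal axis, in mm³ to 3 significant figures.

S_x ≈ 5.75 × 10⁴ mm³

Break the section into simple shapes (no overlaps), measuring from the bottom-left corner of the bounding box.
Vertical leg: 18 × 115, A = 2 070 mm², y = 57.5 mm, Ī = 2 281 313 mm⁴.
Horizontal leg (remainder): 102 × 18, A = 1 836 mm², y = 9 mm, Ī = 49 572 mm⁴.
Centroid: ȳ = ΣA·y / ΣA = 34.703 mm.
Transfer each piece to the horizontal centroidal axis using Ī + A·d² with d = y − 34.703:
  vertical leg: d = 22.797 mm → contributes +3 357 120 mm⁴
  horizontal leg (remainder): d = -25.703 mm → contributes +1 262 493 mm⁴
Total I = 4 619 613 mm⁴.
Extreme fibre distance c = 80.297 mm; S = I/c = 57 531 mm³.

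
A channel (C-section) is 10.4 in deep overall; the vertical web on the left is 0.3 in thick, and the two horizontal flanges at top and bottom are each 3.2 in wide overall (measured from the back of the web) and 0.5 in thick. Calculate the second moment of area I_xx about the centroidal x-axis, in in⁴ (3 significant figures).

Break the section into simple shapes (no overlaps), measuring from the bottom-left corner of the bounding box.
Web: 0.3 × 10.4, A = 3.12 in², y = 5.2 in, Ī = 28.122 in⁴.
Top flange (beyond web): 2.9 × 0.5, A = 1.45 in², y = 10.15 in, Ī = 0.030208 in⁴.
Bottom flange (beyond web): 2.9 × 0.5, A = 1.45 in², y = 0.25 in, Ī = 0.030208 in⁴.
By symmetry the centroid is at mid-height, ȳ = 5.2 in.
Transfer each piece to the centroidal x-axis using Ī + A·d² with d = y − 5.2:
  web: d = 0 in → contributes +28.122 in⁴
  top flange (beyond web): d = 4.95 in → contributes +35.559 in⁴
  bottom flange (beyond web): d = -4.95 in → contributes +35.559 in⁴
Total I = 99.239 in⁴.

I_xx ≈ 99.2 in⁴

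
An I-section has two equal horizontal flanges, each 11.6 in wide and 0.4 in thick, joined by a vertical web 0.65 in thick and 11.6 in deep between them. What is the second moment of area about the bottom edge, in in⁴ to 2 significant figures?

I_base ≈ 1100 in⁴

Split into non-overlapping primitives; take the origin at the lower-left of the bounding box.
Bottom flange: 11.6 × 0.4, A = 4.64 in², y = 0.2 in, Ī = 0.06187 in⁴.
Web: 0.65 × 11.6, A = 7.54 in², y = 6.2 in, Ī = 84.55 in⁴.
Top flange: 11.6 × 0.4, A = 4.64 in², y = 12.2 in, Ī = 0.06187 in⁴.
Transfer each piece to the bottom edge using Ī + A·d² with d = y − 0:
  bottom flange: d = 0.2 in → contributes +0.2475 in⁴
  web: d = 6.2 in → contributes +374.4 in⁴
  top flange: d = 12.2 in → contributes +690.7 in⁴
Total I = 1 065 in⁴.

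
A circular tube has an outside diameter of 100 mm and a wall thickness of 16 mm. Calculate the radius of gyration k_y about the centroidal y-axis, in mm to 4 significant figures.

Treat the section as a set of non-overlapping primitives; coordinates are from the bounding-box lower-left.
Outer circle: ⌀100, A = 7853.98 mm², x = 50 mm, Ī = 4 908 739 mm⁴.
Bore (subtracted): ⌀68, A = 3631.68 mm², x = 50 mm, Ī = 1 049 556 mm⁴.
By symmetry the centroid is at mid-width, x̄ = 50 mm.
All pieces are centred on the centroidal y-axis, so I = ΣĪ (holes subtracted) = 3 859 183 mm⁴.
Radius of gyration: k = √(I/A) = √(3 859 183 / 4222.3) = 30.2324 mm.

k_y ≈ 30.23 mm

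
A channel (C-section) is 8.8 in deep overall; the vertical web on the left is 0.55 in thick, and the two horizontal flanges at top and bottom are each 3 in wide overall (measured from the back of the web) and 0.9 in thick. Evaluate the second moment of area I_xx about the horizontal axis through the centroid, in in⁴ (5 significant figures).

Break the section into simple shapes (no overlaps), measuring from the bottom-left corner of the bounding box.
Web: 0.55 × 8.8, A = 4.84 in², y = 4.4 in, Ī = 31.23413 in⁴.
Top flange (beyond web): 2.45 × 0.9, A = 2.205 in², y = 8.35 in, Ī = 0.1488375 in⁴.
Bottom flange (beyond web): 2.45 × 0.9, A = 2.205 in², y = 0.45 in, Ī = 0.1488375 in⁴.
By symmetry the centroid is at mid-height, ȳ = 4.4 in.
Transfer each piece to the horizontal axis through the centroid using Ī + A·d² with d = y − 4.4:
  web: d = 0 in → contributes +31.23413 in⁴
  top flange (beyond web): d = 3.95 in → contributes +34.55235 in⁴
  bottom flange (beyond web): d = -3.95 in → contributes +34.55235 in⁴
Total I = 100.3388 in⁴.

I_xx ≈ 100.34 in⁴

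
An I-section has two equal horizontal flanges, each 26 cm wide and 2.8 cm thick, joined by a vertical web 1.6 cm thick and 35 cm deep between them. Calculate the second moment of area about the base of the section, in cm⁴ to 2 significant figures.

I_base ≈ 1.4 × 10⁵ cm⁴

Split into non-overlapping primitives; take the origin at the lower-left of the bounding box.
Bottom flange: 26 × 2.8, A = 72.8 cm², y = 1.4 cm, Ī = 47.56 cm⁴.
Web: 1.6 × 35, A = 56 cm², y = 20.3 cm, Ī = 5 717 cm⁴.
Top flange: 26 × 2.8, A = 72.8 cm², y = 39.2 cm, Ī = 47.56 cm⁴.
Transfer each piece to the bottom edge using Ī + A·d² with d = y − 0:
  bottom flange: d = 1.4 cm → contributes +190.3 cm⁴
  web: d = 20.3 cm → contributes +28 794 cm⁴
  top flange: d = 39.2 cm → contributes +111 915 cm⁴
Total I = 140 899 cm⁴.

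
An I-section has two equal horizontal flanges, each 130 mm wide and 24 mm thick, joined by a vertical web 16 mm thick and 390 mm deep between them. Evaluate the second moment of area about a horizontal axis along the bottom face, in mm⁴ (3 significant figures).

I_base ≈ 9.45 × 10⁸ mm⁴

Decompose the section into non-overlapping parts with the origin at the bottom-left of its bounding rectangle.
Bottom flange: 130 × 24, A = 3 120 mm², y = 12 mm, Ī = 149 760 mm⁴.
Web: 16 × 390, A = 6 240 mm², y = 219 mm, Ī = 79 092 000 mm⁴.
Top flange: 130 × 24, A = 3 120 mm², y = 426 mm, Ī = 149 760 mm⁴.
Transfer each piece to the base of the section using Ī + A·d² with d = y − 0:
  bottom flange: d = 12 mm → contributes +599 040 mm⁴
  web: d = 219 mm → contributes +378 368 640 mm⁴
  top flange: d = 426 mm → contributes +566 354 880 mm⁴
Total I = 945 322 560 mm⁴.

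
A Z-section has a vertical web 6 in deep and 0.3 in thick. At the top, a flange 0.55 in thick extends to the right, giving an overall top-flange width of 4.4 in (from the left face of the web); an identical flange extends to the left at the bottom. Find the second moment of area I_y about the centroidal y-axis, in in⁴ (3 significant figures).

I_y ≈ 28.2 in⁴

Treat the section as a set of non-overlapping primitives; coordinates are from the bounding-box lower-left.
Web: 0.3 × 6, A = 1.8 in², x = 4.25 in, Ī = 0.0135 in⁴.
Top flange (beyond web): 4.1 × 0.55, A = 2.255 in², x = 6.45 in, Ī = 3.1589 in⁴.
Bottom flange (beyond web): 4.1 × 0.55, A = 2.255 in², x = 2.05 in, Ī = 3.1589 in⁴.
Centroid: x̄ = ΣA·x / ΣA = 4.25 in.
Transfer each piece to the centroidal y-axis using Ī + A·d² with d = x − 4.25:
  web: d = 0 in → contributes +0.0135 in⁴
  top flange (beyond web): d = 2.2 in → contributes +14.073 in⁴
  bottom flange (beyond web): d = -2.2 in → contributes +14.073 in⁴
Total I = 28.16 in⁴.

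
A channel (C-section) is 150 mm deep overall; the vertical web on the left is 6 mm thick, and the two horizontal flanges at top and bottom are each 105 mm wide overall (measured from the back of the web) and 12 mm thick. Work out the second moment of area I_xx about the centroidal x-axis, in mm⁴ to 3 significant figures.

I_xx ≈ 1.30 × 10⁷ mm⁴

Split into non-overlapping primitives; take the origin at the lower-left of the bounding box.
Web: 6 × 150, A = 900 mm², y = 75 mm, Ī = 1 687 500 mm⁴.
Top flange (beyond web): 99 × 12, A = 1 188 mm², y = 144 mm, Ī = 14 256 mm⁴.
Bottom flange (beyond web): 99 × 12, A = 1 188 mm², y = 6 mm, Ī = 14 256 mm⁴.
By symmetry the centroid is at mid-height, ȳ = 75 mm.
Transfer each piece to the centroidal x-axis using Ī + A·d² with d = y − 75:
  web: d = 0 mm → contributes +1 687 500 mm⁴
  top flange (beyond web): d = 69 mm → contributes +5 670 324 mm⁴
  bottom flange (beyond web): d = -69 mm → contributes +5 670 324 mm⁴
Total I = 13 028 148 mm⁴.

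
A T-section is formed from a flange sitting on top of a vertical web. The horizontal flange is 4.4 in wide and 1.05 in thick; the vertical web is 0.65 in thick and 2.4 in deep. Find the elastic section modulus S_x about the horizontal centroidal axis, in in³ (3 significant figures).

S_x ≈ 1.87 in³

Treat the section as a set of non-overlapping primitives; coordinates are from the bounding-box lower-left.
Flange: 4.4 × 1.05, A = 4.62 in², y = 2.925 in, Ī = 0.42446 in⁴.
Web: 0.65 × 2.4, A = 1.56 in², y = 1.2 in, Ī = 0.7488 in⁴.
Centroid: ȳ = ΣA·y / ΣA = 2.4896 in.
Transfer each piece to the horizontal centroidal axis using Ī + A·d² with d = y − 2.4896:
  flange: d = 0.43544 in → contributes +1.3004 in⁴
  web: d = -1.2896 in → contributes +3.343 in⁴
Total I = 4.6435 in⁴.
Extreme fibre distance c = 2.4896 in; S = I/c = 1.8652 in³.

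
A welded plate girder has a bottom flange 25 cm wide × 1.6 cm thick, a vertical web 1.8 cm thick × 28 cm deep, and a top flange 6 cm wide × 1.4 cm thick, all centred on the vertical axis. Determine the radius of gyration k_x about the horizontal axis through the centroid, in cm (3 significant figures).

Treat the section as a set of non-overlapping primitives; coordinates are from the bounding-box lower-left.
Bottom plate: 25 × 1.6, A = 40 cm², y = 0.8 cm, Ī = 8.5333 cm⁴.
Web plate: 1.8 × 28, A = 50.4 cm², y = 15.6 cm, Ī = 3292.8 cm⁴.
Top plate: 6 × 1.4, A = 8.4 cm², y = 30.3 cm, Ī = 1.372 cm⁴.
Centroid: ȳ = ΣA·y / ΣA = 10.858 cm.
Transfer each piece to the horizontal axis through the centroid using Ī + A·d² with d = y − 10.858:
  bottom plate: d = -10.058 cm → contributes +4 055 cm⁴
  web plate: d = 4.7421 cm → contributes +4426.2 cm⁴
  top plate: d = 19.442 cm → contributes +3176.5 cm⁴
Total I = 11 658 cm⁴.
Radius of gyration: k = √(I/A) = √(11 658 / 98.8) = 10.862 cm.

k_x ≈ 10.9 cm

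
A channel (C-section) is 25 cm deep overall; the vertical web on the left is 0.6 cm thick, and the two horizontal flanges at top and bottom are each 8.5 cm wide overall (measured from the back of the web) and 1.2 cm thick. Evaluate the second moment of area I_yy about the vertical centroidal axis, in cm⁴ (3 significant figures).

I_yy ≈ 250 cm⁴

Treat the section as a set of non-overlapping primitives; coordinates are from the bounding-box lower-left.
Web: 0.6 × 25, A = 15 cm², x = 0.3 cm, Ī = 0.45 cm⁴.
Top flange (beyond web): 7.9 × 1.2, A = 9.48 cm², x = 4.55 cm, Ī = 49.304 cm⁴.
Bottom flange (beyond web): 7.9 × 1.2, A = 9.48 cm², x = 4.55 cm, Ī = 49.304 cm⁴.
Centroid: x̄ = ΣA·x / ΣA = 2.6728 cm.
Transfer each piece to the vertical centroidal axis using Ī + A·d² with d = x − 2.6728:
  web: d = -2.3728 cm → contributes +84.902 cm⁴
  top flange (beyond web): d = 1.8772 cm → contributes +82.711 cm⁴
  bottom flange (beyond web): d = 1.8772 cm → contributes +82.711 cm⁴
Total I = 250.32 cm⁴.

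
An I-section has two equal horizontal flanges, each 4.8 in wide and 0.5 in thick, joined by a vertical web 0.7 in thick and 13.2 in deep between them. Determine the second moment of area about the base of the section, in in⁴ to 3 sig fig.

I_base ≈ 1070 in⁴

Split into non-overlapping primitives; take the origin at the lower-left of the bounding box.
Bottom flange: 4.8 × 0.5, A = 2.4 in², y = 0.25 in, Ī = 0.05 in⁴.
Web: 0.7 × 13.2, A = 9.24 in², y = 7.1 in, Ī = 134.16 in⁴.
Top flange: 4.8 × 0.5, A = 2.4 in², y = 13.95 in, Ī = 0.05 in⁴.
Transfer each piece to a horizontal axis along the bottom face using Ī + A·d² with d = y − 0:
  bottom flange: d = 0.25 in → contributes +0.2 in⁴
  web: d = 7.1 in → contributes +599.95 in⁴
  top flange: d = 13.95 in → contributes +467.1 in⁴
Total I = 1067.2 in⁴.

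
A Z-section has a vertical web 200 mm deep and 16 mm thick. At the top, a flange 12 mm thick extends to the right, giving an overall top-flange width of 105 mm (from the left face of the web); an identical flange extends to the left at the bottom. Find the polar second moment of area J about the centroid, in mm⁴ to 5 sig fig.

J ≈ 3.6932 × 10⁷ mm⁴

Split into non-overlapping primitives; take the origin at the lower-left of the bounding box.
Web: 16 × 200, A = 3 200 mm², y = 100 mm, Ī = 10 666 667 mm⁴.
Top flange (beyond web): 89 × 12, A = 1 068 mm², y = 194 mm, Ī = 12 816 mm⁴.
Bottom flange (beyond web): 89 × 12, A = 1 068 mm², y = 6 mm, Ī = 12 816 mm⁴.
Centroid: ȳ = ΣA·y / ΣA = 100 mm.
Transfer each piece to the centroidal x-axis using Ī + A·d² with d = y − 100:
  web: d = 0 mm → contributes +10 666 667 mm⁴
  top flange (beyond web): d = 94 mm → contributes +9 449 664 mm⁴
  bottom flange (beyond web): d = -94 mm → contributes +9 449 664 mm⁴
Total I = 29 565 995 mm⁴.
For the y-axis: x̄ = 97 mm.
Repeating about the centroidal y-axis gives I_y = 7 365 555 mm⁴.
Polar second moment: J = I_x + I_y = 36 931 549 mm⁴.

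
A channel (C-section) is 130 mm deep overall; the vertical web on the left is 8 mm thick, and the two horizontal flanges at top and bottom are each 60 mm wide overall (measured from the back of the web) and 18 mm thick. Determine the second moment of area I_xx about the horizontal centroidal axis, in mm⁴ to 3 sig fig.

I_xx ≈ 7.39 × 10⁶ mm⁴

Decompose the section into non-overlapping parts with the origin at the bottom-left of its bounding rectangle.
Web: 8 × 130, A = 1 040 mm², y = 65 mm, Ī = 1 464 667 mm⁴.
Top flange (beyond web): 52 × 18, A = 936 mm², y = 121 mm, Ī = 25 272 mm⁴.
Bottom flange (beyond web): 52 × 18, A = 936 mm², y = 9 mm, Ī = 25 272 mm⁴.
By symmetry the centroid is at mid-height, ȳ = 65 mm.
Transfer each piece to the horizontal centroidal axis using Ī + A·d² with d = y − 65:
  web: d = 0 mm → contributes +1 464 667 mm⁴
  top flange (beyond web): d = 56 mm → contributes +2 960 568 mm⁴
  bottom flange (beyond web): d = -56 mm → contributes +2 960 568 mm⁴
Total I = 7 385 803 mm⁴.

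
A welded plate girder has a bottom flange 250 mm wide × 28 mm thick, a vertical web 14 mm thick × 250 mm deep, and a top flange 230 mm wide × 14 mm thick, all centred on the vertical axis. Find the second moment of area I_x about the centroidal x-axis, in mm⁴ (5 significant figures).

I_x ≈ 1.8821 × 10⁸ mm⁴

Break the section into simple shapes (no overlaps), measuring from the bottom-left corner of the bounding box.
Bottom plate: 250 × 28, A = 7 000 mm², y = 14 mm, Ī = 457333.3 mm⁴.
Web plate: 14 × 250, A = 3 500 mm², y = 153 mm, Ī = 18 229 167 mm⁴.
Top plate: 230 × 14, A = 3 220 mm², y = 285 mm, Ī = 52593.33 mm⁴.
Centroid: ȳ = ΣA·y / ΣA = 113.0612 mm.
Transfer each piece to the centroidal x-axis using Ī + A·d² with d = y − 113.0612:
  bottom plate: d = -99.06122 mm → contributes +69 149 217 mm⁴
  web plate: d = 39.93878 mm → contributes +23 812 037 mm⁴
  top plate: d = 171.9388 mm → contributes +95 245 268 mm⁴
Total I = 188 206 522 mm⁴.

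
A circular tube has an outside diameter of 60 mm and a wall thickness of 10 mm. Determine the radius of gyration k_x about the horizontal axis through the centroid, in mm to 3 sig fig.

Treat the section as a set of non-overlapping primitives; coordinates are from the bounding-box lower-left.
Outer circle: ⌀60, A = 2827.4 mm², y = 30 mm, Ī = 636 173 mm⁴.
Bore (subtracted): ⌀40, A = 1256.6 mm², y = 30 mm, Ī = 125 664 mm⁴.
By symmetry the centroid is at mid-height, ȳ = 30 mm.
All pieces are centred on the horizontal axis through the centroid, so I = ΣĪ (holes subtracted) = 510 509 mm⁴.
Radius of gyration: k = √(I/A) = √(510 509 / 1570.8) = 18.028 mm.

k_x ≈ 18.0 mm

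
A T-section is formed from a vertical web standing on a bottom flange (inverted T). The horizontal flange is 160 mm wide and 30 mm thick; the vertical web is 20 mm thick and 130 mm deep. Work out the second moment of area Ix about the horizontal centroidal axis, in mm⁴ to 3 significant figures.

Ix ≈ 1.48 × 10⁷ mm⁴

Split into non-overlapping primitives; take the origin at the lower-left of the bounding box.
Flange: 160 × 30, A = 4 800 mm², y = 15 mm, Ī = 360 000 mm⁴.
Web: 20 × 130, A = 2 600 mm², y = 95 mm, Ī = 3 661 667 mm⁴.
Centroid: ȳ = ΣA·y / ΣA = 43.108 mm.
Transfer each piece to the horizontal centroidal axis using Ī + A·d² with d = y − 43.108:
  flange: d = -28.108 mm → contributes +4 152 316 mm⁴
  web: d = 51.892 mm → contributes +10 662 865 mm⁴
Total I = 14 815 180 mm⁴.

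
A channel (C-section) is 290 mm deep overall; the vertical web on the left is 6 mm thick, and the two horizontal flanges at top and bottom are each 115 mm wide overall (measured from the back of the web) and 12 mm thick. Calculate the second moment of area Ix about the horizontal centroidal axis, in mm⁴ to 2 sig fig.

Split into non-overlapping primitives; take the origin at the lower-left of the bounding box.
Web: 6 × 290, A = 1 740 mm², y = 145 mm, Ī = 12 194 500 mm⁴.
Top flange (beyond web): 109 × 12, A = 1 308 mm², y = 284 mm, Ī = 15 696 mm⁴.
Bottom flange (beyond web): 109 × 12, A = 1 308 mm², y = 6 mm, Ī = 15 696 mm⁴.
By symmetry the centroid is at mid-height, ȳ = 145 mm.
Transfer each piece to the horizontal centroidal axis using Ī + A·d² with d = y − 145:
  web: d = 0 mm → contributes +12 194 500 mm⁴
  top flange (beyond web): d = 139 mm → contributes +25 287 564 mm⁴
  bottom flange (beyond web): d = -139 mm → contributes +25 287 564 mm⁴
Total I = 62 769 628 mm⁴.

Ix ≈ 6.3 × 10⁷ mm⁴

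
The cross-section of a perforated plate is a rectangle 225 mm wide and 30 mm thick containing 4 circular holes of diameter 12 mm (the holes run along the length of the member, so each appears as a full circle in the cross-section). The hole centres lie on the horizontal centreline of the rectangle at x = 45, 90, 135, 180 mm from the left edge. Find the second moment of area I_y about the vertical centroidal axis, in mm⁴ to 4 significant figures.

I_y ≈ 2.733 × 10⁷ mm⁴

Decompose the section into non-overlapping parts with the origin at the bottom-left of its bounding rectangle.
Plate: 225 × 30, A = 6 750 mm², x = 112.5 mm, Ī = 28 476 563 mm⁴.
Hole 1 (subtracted): ⌀12, A = 113.097 mm², x = 45 mm, Ī = 1017.88 mm⁴.
Hole 2 (subtracted): ⌀12, A = 113.097 mm², x = 90 mm, Ī = 1017.88 mm⁴.
Hole 3 (subtracted): ⌀12, A = 113.097 mm², x = 135 mm, Ī = 1017.88 mm⁴.
Hole 4 (subtracted): ⌀12, A = 113.097 mm², x = 180 mm, Ī = 1017.88 mm⁴.
By symmetry the centroid is at mid-width, x̄ = 112.5 mm.
Transfer each piece to the vertical centroidal axis using Ī + A·d² with d = x − 112.5:
  plate: d = 0 mm → contributes +28 476 563 mm⁴
  hole 1: d = -67.5 mm → contributes −516 318 mm⁴
  hole 2: d = -22.5 mm → contributes −58273.4 mm⁴
  hole 3: d = 22.5 mm → contributes −58273.4 mm⁴
  hole 4: d = 67.5 mm → contributes −516 318 mm⁴
Total I = 27 327 380 mm⁴.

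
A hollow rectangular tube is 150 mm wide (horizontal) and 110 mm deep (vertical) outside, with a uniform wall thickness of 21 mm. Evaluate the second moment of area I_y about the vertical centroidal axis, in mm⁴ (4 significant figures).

I_y ≈ 2.380 × 10⁷ mm⁴

Split into non-overlapping primitives; take the origin at the lower-left of the bounding box.
Outer rectangle: 150 × 110, A = 16 500 mm², x = 75 mm, Ī = 30 937 500 mm⁴.
Inner void (subtracted): 108 × 68, A = 7 344 mm², x = 75 mm, Ī = 7 138 368 mm⁴.
By symmetry the centroid is at mid-width, x̄ = 75 mm.
All pieces are centred on the vertical centroidal axis, so I = ΣĪ (holes subtracted) = 23 799 132 mm⁴.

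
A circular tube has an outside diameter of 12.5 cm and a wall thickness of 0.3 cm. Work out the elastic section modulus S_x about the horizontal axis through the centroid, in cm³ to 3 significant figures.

Decompose the section into non-overlapping parts with the origin at the bottom-left of its bounding rectangle.
Outer circle: ⌀12.5, A = 122.72 cm², y = 6.25 cm, Ī = 1198.4 cm⁴.
Bore (subtracted): ⌀11.9, A = 111.22 cm², y = 6.25 cm, Ī = 984.37 cm⁴.
By symmetry the centroid is at mid-height, ȳ = 6.25 cm.
All pieces are centred on the horizontal axis through the centroid, so I = ΣĪ (holes subtracted) = 214.05 cm⁴.
Extreme fibre distance c = 6.25 cm; S = I/c = 34.249 cm³.

S_x ≈ 34.2 cm³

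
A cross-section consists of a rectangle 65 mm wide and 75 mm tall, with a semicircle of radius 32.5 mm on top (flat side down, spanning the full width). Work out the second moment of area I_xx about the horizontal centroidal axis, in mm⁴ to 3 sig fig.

Decompose the section into non-overlapping parts with the origin at the bottom-left of its bounding rectangle.
Rectangular body: 65 × 75, A = 4 875 mm², y = 37.5 mm, Ī = 2 285 156 mm⁴.
Semicircular cap: semicircle r = 32.5, A = 1659.2 mm², y = 88.793 mm, Ī = 122 452 mm⁴.
Centroid: ȳ = ΣA·y / ΣA = 50.524 mm.
Transfer each piece to the horizontal centroidal axis using Ī + A·d² with d = y − 50.524:
  rectangular body: d = -13.024 mm → contributes +3 112 132 mm⁴
  semicircular cap: d = 38.269 mm → contributes +2 552 308 mm⁴
Total I = 5 664 440 mm⁴.

I_xx ≈ 5.66 × 10⁶ mm⁴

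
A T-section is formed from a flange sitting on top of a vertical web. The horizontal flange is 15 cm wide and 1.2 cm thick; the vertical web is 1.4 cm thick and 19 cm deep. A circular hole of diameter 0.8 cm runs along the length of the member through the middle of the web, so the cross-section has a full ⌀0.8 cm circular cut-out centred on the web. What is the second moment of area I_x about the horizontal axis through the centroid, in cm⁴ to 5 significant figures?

Break the section into simple shapes (no overlaps), measuring from the bottom-left corner of the bounding box.
Flange: 15 × 1.2, A = 18 cm², y = 19.6 cm, Ī = 2.16 cm⁴.
Web: 1.4 × 19, A = 26.6 cm², y = 9.5 cm, Ī = 800.2167 cm⁴.
Hole (subtracted): ⌀0.8, A = 0.5026548 cm², y = 9.5 cm, Ī = 0.02010619 cm⁴.
Centroid: ȳ = ΣA·y / ΣA = 13.6227 cm.
Transfer each piece to the horizontal axis through the centroid using Ī + A·d² with d = y − 13.6227:
  flange: d = 5.977303 cm → contributes +645.2667 cm⁴
  web: d = -4.122697 cm → contributes +1252.327 cm⁴
  hole: d = -4.122697 cm → contributes −8.563545 cm⁴
Total I = 1889.03 cm⁴.

I_x ≈ 1889.0 cm⁴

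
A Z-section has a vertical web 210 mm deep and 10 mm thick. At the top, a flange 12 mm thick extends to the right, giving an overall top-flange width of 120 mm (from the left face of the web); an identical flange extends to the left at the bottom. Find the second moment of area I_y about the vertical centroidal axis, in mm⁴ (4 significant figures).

Split into non-overlapping primitives; take the origin at the lower-left of the bounding box.
Web: 10 × 210, A = 2 100 mm², x = 115 mm, Ī = 17 500 mm⁴.
Top flange (beyond web): 110 × 12, A = 1 320 mm², x = 175 mm, Ī = 1 331 000 mm⁴.
Bottom flange (beyond web): 110 × 12, A = 1 320 mm², x = 55 mm, Ī = 1 331 000 mm⁴.
Centroid: x̄ = ΣA·x / ΣA = 115 mm.
Transfer each piece to the vertical centroidal axis using Ī + A·d² with d = x − 115:
  web: d = 0 mm → contributes +17 500 mm⁴
  top flange (beyond web): d = 60 mm → contributes +6 083 000 mm⁴
  bottom flange (beyond web): d = -60 mm → contributes +6 083 000 mm⁴
Total I = 12 183 500 mm⁴.

I_y ≈ 1.218 × 10⁷ mm⁴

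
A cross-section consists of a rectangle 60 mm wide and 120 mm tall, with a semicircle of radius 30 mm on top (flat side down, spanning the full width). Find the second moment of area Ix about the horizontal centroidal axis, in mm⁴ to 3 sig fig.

Decompose the section into non-overlapping parts with the origin at the bottom-left of its bounding rectangle.
Rectangular body: 60 × 120, A = 7 200 mm², y = 60 mm, Ī = 8 640 000 mm⁴.
Semicircular cap: semicircle r = 30, A = 1413.7 mm², y = 132.73 mm, Ī = 88 903 mm⁴.
Centroid: ȳ = ΣA·y / ΣA = 71.937 mm.
Transfer each piece to the horizontal centroidal axis using Ī + A·d² with d = y − 71.937:
  rectangular body: d = -11.937 mm → contributes +9 665 963 mm⁴
  semicircular cap: d = 60.795 mm → contributes +5 314 092 mm⁴
Total I = 14 980 055 mm⁴.

Ix ≈ 1.50 × 10⁷ mm⁴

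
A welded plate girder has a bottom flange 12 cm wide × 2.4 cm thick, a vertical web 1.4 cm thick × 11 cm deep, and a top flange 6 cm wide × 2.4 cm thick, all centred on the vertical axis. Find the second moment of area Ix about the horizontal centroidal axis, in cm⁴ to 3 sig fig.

Ix ≈ 1960 cm⁴

Break the section into simple shapes (no overlaps), measuring from the bottom-left corner of the bounding box.
Bottom plate: 12 × 2.4, A = 28.8 cm², y = 1.2 cm, Ī = 13.824 cm⁴.
Web plate: 1.4 × 11, A = 15.4 cm², y = 7.9 cm, Ī = 155.28 cm⁴.
Top plate: 6 × 2.4, A = 14.4 cm², y = 14.6 cm, Ī = 6.912 cm⁴.
Centroid: ȳ = ΣA·y / ΣA = 6.2536 cm.
Transfer each piece to the horizontal centroidal axis using Ī + A·d² with d = y − 6.2536:
  bottom plate: d = -5.0536 cm → contributes +749.34 cm⁴
  web plate: d = 1.6464 cm → contributes +197.03 cm⁴
  top plate: d = 8.3464 cm → contributes +1010.1 cm⁴
Total I = 1956.4 cm⁴.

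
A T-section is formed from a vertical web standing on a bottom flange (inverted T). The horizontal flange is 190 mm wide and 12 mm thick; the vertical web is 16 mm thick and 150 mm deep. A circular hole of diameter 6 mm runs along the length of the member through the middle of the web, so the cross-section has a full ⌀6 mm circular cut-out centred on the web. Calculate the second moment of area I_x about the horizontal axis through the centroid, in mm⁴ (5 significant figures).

I_x ≈ 1.2154 × 10⁷ mm⁴

Treat the section as a set of non-overlapping primitives; coordinates are from the bounding-box lower-left.
Flange: 190 × 12, A = 2 280 mm², y = 6 mm, Ī = 27 360 mm⁴.
Web: 16 × 150, A = 2 400 mm², y = 87 mm, Ī = 4 500 000 mm⁴.
Hole (subtracted): ⌀6, A = 28.27433 mm², y = 87 mm, Ī = 63.61725 mm⁴.
Centroid: ȳ = ΣA·y / ΣA = 47.2986 mm.
Transfer each piece to the horizontal axis through the centroid using Ī + A·d² with d = y − 47.2986:
  flange: d = -41.2986 mm → contributes +3 916 070 mm⁴
  web: d = 39.7014 mm → contributes +8 282 882 mm⁴
  hole: d = 39.7014 mm → contributes −44629.64 mm⁴
Total I = 12 154 323 mm⁴.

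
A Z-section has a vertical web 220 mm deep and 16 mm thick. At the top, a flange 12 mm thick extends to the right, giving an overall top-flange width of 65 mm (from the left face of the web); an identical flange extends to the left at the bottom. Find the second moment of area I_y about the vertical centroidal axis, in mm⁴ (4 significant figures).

I_y ≈ 1.553 × 10⁶ mm⁴

Break the section into simple shapes (no overlaps), measuring from the bottom-left corner of the bounding box.
Web: 16 × 220, A = 3 520 mm², x = 57 mm, Ī = 75093.3 mm⁴.
Top flange (beyond web): 49 × 12, A = 588 mm², x = 89.5 mm, Ī = 117 649 mm⁴.
Bottom flange (beyond web): 49 × 12, A = 588 mm², x = 24.5 mm, Ī = 117 649 mm⁴.
Centroid: x̄ = ΣA·x / ΣA = 57 mm.
Transfer each piece to the vertical centroidal axis using Ī + A·d² with d = x − 57:
  web: d = 0 mm → contributes +75093.3 mm⁴
  top flange (beyond web): d = 32.5 mm → contributes +738 724 mm⁴
  bottom flange (beyond web): d = -32.5 mm → contributes +738 724 mm⁴
Total I = 1 552 541 mm⁴.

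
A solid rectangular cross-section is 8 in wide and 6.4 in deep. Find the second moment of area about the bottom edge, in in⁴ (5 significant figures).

The section: 8 × 6.4, A = 51.2 in², y = 3.2 in, Ī = 174.7627 in⁴.
Transfer it to a horizontal axis along the bottom face using Ī + A·d² with d = y − 0:
  the section: d = 3.2 in → contributes +699.0507 in⁴
Total I = 699.0507 in⁴.

I_base ≈ 699.05 in⁴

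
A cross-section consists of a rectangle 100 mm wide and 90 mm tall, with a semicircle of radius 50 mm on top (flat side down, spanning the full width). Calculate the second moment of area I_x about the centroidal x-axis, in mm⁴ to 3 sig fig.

Split into non-overlapping primitives; take the origin at the lower-left of the bounding box.
Rectangular body: 100 × 90, A = 9 000 mm², y = 45 mm, Ī = 6 075 000 mm⁴.
Semicircular cap: semicircle r = 50, A = 3 927 mm², y = 111.22 mm, Ī = 685 981 mm⁴.
Centroid: ȳ = ΣA·y / ΣA = 65.117 mm.
Transfer each piece to the centroidal x-axis using Ī + A·d² with d = y − 65.117:
  rectangular body: d = -20.117 mm → contributes +9 717 121 mm⁴
  semicircular cap: d = 46.104 mm → contributes +9 033 108 mm⁴
Total I = 18 750 229 mm⁴.

I_x ≈ 1.88 × 10⁷ mm⁴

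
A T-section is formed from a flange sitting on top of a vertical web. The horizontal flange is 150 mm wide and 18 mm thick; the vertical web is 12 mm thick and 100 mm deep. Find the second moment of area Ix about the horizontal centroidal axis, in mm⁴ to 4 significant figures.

Treat the section as a set of non-overlapping primitives; coordinates are from the bounding-box lower-left.
Flange: 150 × 18, A = 2 700 mm², y = 109 mm, Ī = 72 900 mm⁴.
Web: 12 × 100, A = 1 200 mm², y = 50 mm, Ī = 1 000 000 mm⁴.
Centroid: ȳ = ΣA·y / ΣA = 90.8462 mm.
Transfer each piece to the horizontal centroidal axis using Ī + A·d² with d = y − 90.8462:
  flange: d = 18.1538 mm → contributes +962 718 mm⁴
  web: d = -40.8462 mm → contributes +3 002 090 mm⁴
Total I = 3 964 808 mm⁴.

Ix ≈ 3.965 × 10⁶ mm⁴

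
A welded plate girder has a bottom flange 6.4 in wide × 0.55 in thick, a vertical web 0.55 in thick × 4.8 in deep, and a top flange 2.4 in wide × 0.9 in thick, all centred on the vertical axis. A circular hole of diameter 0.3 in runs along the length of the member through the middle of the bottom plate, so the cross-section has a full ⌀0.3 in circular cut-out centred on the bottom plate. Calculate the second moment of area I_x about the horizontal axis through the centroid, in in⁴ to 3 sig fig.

Split into non-overlapping primitives; take the origin at the lower-left of the bounding box.
Bottom plate: 6.4 × 0.55, A = 3.52 in², y = 0.275 in, Ī = 0.088733 in⁴.
Web plate: 0.55 × 4.8, A = 2.64 in², y = 2.95 in, Ī = 5.0688 in⁴.
Top plate: 2.4 × 0.9, A = 2.16 in², y = 5.8 in, Ī = 0.1458 in⁴.
Hole (subtracted): ⌀0.3, A = 0.070686 in², y = 0.275 in, Ī = 0.00039761 in⁴.
Centroid: ȳ = ΣA·y / ΣA = 2.5777 in.
Transfer each piece to the horizontal axis through the centroid using Ī + A·d² with d = y − 2.5777:
  bottom plate: d = -2.3027 in → contributes +18.754 in⁴
  web plate: d = 0.37226 in → contributes +5.4347 in⁴
  top plate: d = 3.2223 in → contributes +22.573 in⁴
  hole: d = -2.3027 in → contributes −0.37522 in⁴
Total I = 46.386 in⁴.

I_x ≈ 46.4 in⁴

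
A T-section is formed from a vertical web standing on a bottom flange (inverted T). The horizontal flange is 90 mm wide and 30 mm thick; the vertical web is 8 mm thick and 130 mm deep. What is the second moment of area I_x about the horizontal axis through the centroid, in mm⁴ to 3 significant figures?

Break the section into simple shapes (no overlaps), measuring from the bottom-left corner of the bounding box.
Flange: 90 × 30, A = 2 700 mm², y = 15 mm, Ī = 202 500 mm⁴.
Web: 8 × 130, A = 1 040 mm², y = 95 mm, Ī = 1 464 667 mm⁴.
Centroid: ȳ = ΣA·y / ΣA = 37.246 mm.
Transfer each piece to the horizontal axis through the centroid using Ī + A·d² with d = y − 37.246:
  flange: d = -22.246 mm → contributes +1 538 687 mm⁴
  web: d = 57.754 mm → contributes +4 933 613 mm⁴
Total I = 6 472 300 mm⁴.

I_x ≈ 6.47 × 10⁶ mm⁴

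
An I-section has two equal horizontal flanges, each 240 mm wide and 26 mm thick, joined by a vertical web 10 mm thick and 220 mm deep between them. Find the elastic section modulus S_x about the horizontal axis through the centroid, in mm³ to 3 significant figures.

S_x ≈ 1.46 × 10⁶ mm³

Break the section into simple shapes (no overlaps), measuring from the bottom-left corner of the bounding box.
Bottom flange: 240 × 26, A = 6 240 mm², y = 13 mm, Ī = 351 520 mm⁴.
Web: 10 × 220, A = 2 200 mm², y = 136 mm, Ī = 8 873 333 mm⁴.
Top flange: 240 × 26, A = 6 240 mm², y = 259 mm, Ī = 351 520 mm⁴.
By symmetry the centroid is at mid-height, ȳ = 136 mm.
Transfer each piece to the horizontal axis through the centroid using Ī + A·d² with d = y − 136:
  bottom flange: d = -123 mm → contributes +94 756 480 mm⁴
  web: d = 0 mm → contributes +8 873 333 mm⁴
  top flange: d = 123 mm → contributes +94 756 480 mm⁴
Total I = 198 386 293 mm⁴.
Extreme fibre distance c = 136 mm; S = I/c = 1 458 723 mm³.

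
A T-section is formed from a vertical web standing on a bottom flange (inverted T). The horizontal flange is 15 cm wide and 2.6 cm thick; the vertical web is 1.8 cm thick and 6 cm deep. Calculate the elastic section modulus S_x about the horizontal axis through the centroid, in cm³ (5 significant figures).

Split into non-overlapping primitives; take the origin at the lower-left of the bounding box.
Flange: 15 × 2.6, A = 39 cm², y = 1.3 cm, Ī = 21.97 cm⁴.
Web: 1.8 × 6, A = 10.8 cm², y = 5.6 cm, Ī = 32.4 cm⁴.
Centroid: ȳ = ΣA·y / ΣA = 2.23253 cm.
Transfer each piece to the horizontal axis through the centroid using Ī + A·d² with d = y − 2.23253:
  flange: d = -0.9325301 cm → contributes +55.88488 cm⁴
  web: d = 3.36747 cm → contributes +154.8704 cm⁴
Total I = 210.7553 cm⁴.
Extreme fibre distance c = 6.36747 cm; S = I/c = 33.09875 cm³.

S_x ≈ 33.099 cm³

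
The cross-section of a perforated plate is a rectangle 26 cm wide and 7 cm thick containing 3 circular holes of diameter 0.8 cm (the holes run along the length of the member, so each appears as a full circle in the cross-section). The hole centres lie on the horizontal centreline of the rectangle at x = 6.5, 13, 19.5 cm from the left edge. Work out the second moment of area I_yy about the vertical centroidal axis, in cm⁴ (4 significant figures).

I_yy ≈ 1.021 × 10⁴ cm⁴

Treat the section as a set of non-overlapping primitives; coordinates are from the bounding-box lower-left.
Plate: 26 × 7, A = 182 cm², x = 13 cm, Ī = 10252.7 cm⁴.
Hole 1 (subtracted): ⌀0.8, A = 0.502655 cm², x = 6.5 cm, Ī = 0.0201062 cm⁴.
Hole 2 (subtracted): ⌀0.8, A = 0.502655 cm², x = 13 cm, Ī = 0.0201062 cm⁴.
Hole 3 (subtracted): ⌀0.8, A = 0.502655 cm², x = 19.5 cm, Ī = 0.0201062 cm⁴.
By symmetry the centroid is at mid-width, x̄ = 13 cm.
Transfer each piece to the vertical centroidal axis using Ī + A·d² with d = x − 13:
  plate: d = 0 cm → contributes +10252.7 cm⁴
  hole 1: d = -6.5 cm → contributes −21.2573 cm⁴
  hole 2: d = 0 cm → contributes −0.0201062 cm⁴
  hole 3: d = 6.5 cm → contributes −21.2573 cm⁴
Total I = 10210.1 cm⁴.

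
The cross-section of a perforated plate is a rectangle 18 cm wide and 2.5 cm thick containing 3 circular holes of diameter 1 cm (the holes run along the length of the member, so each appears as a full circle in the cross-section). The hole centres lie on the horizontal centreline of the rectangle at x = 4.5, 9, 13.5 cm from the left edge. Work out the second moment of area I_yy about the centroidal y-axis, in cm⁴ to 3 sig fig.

I_yy ≈ 1180 cm⁴

Break the section into simple shapes (no overlaps), measuring from the bottom-left corner of the bounding box.
Plate: 18 × 2.5, A = 45 cm², x = 9 cm, Ī = 1 215 cm⁴.
Hole 1 (subtracted): ⌀1, A = 0.7854 cm², x = 4.5 cm, Ī = 0.049087 cm⁴.
Hole 2 (subtracted): ⌀1, A = 0.7854 cm², x = 9 cm, Ī = 0.049087 cm⁴.
Hole 3 (subtracted): ⌀1, A = 0.7854 cm², x = 13.5 cm, Ī = 0.049087 cm⁴.
By symmetry the centroid is at mid-width, x̄ = 9 cm.
Transfer each piece to the centroidal y-axis using Ī + A·d² with d = x − 9:
  plate: d = 0 cm → contributes +1 215 cm⁴
  hole 1: d = -4.5 cm → contributes −15.953 cm⁴
  hole 2: d = 0 cm → contributes −0.049087 cm⁴
  hole 3: d = 4.5 cm → contributes −15.953 cm⁴
Total I = 1 183 cm⁴.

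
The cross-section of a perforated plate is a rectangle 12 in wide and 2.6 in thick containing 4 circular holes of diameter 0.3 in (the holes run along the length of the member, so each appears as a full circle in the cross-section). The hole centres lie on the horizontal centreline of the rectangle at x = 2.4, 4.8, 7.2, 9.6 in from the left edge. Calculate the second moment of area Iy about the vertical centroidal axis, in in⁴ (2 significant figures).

Decompose the section into non-overlapping parts with the origin at the bottom-left of its bounding rectangle.
Plate: 12 × 2.6, A = 31.2 in², x = 6 in, Ī = 374.4 in⁴.
Hole 1 (subtracted): ⌀0.3, A = 0.07069 in², x = 2.4 in, Ī = 0.0003976 in⁴.
Hole 2 (subtracted): ⌀0.3, A = 0.07069 in², x = 4.8 in, Ī = 0.0003976 in⁴.
Hole 3 (subtracted): ⌀0.3, A = 0.07069 in², x = 7.2 in, Ī = 0.0003976 in⁴.
Hole 4 (subtracted): ⌀0.3, A = 0.07069 in², x = 9.6 in, Ī = 0.0003976 in⁴.
By symmetry the centroid is at mid-width, x̄ = 6 in.
Transfer each piece to the vertical centroidal axis using Ī + A·d² with d = x − 6:
  plate: d = 0 in → contributes +374.4 in⁴
  hole 1: d = -3.6 in → contributes −0.9165 in⁴
  hole 2: d = -1.2 in → contributes −0.1022 in⁴
  hole 3: d = 1.2 in → contributes −0.1022 in⁴
  hole 4: d = 3.6 in → contributes −0.9165 in⁴
Total I = 372.4 in⁴.

Iy ≈ 370 in⁴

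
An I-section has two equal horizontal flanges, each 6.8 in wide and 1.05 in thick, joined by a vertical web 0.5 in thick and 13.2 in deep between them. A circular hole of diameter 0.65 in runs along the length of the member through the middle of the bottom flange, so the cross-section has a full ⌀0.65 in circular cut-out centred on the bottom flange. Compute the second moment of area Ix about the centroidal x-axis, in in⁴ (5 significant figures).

Ix ≈ 804.95 in⁴

Split into non-overlapping primitives; take the origin at the lower-left of the bounding box.
Bottom flange: 6.8 × 1.05, A = 7.14 in², y = 0.525 in, Ī = 0.6559875 in⁴.
Web: 0.5 × 13.2, A = 6.6 in², y = 7.65 in, Ī = 95.832 in⁴.
Top flange: 6.8 × 1.05, A = 7.14 in², y = 14.775 in, Ī = 0.6559875 in⁴.
Hole (subtracted): ⌀0.65, A = 0.3318307 in², y = 0.525 in, Ī = 0.008762405 in⁴.
Centroid: ȳ = ΣA·y / ΣA = 7.765061 in.
Transfer each piece to the centroidal x-axis using Ī + A·d² with d = y − 7.765061:
  bottom flange: d = -7.240061 in → contributes +374.924 in⁴
  web: d = -0.115061 in → contributes +95.91938 in⁴
  top flange: d = 7.009939 in → contributes +351.5102 in⁴
  hole: d = -7.240061 in → contributes −17.40283 in⁴
Total I = 804.9507 in⁴.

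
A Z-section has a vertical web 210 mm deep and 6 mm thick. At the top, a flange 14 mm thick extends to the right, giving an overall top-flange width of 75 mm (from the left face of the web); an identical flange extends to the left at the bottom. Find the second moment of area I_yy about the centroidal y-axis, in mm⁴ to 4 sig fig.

Split into non-overlapping primitives; take the origin at the lower-left of the bounding box.
Web: 6 × 210, A = 1 260 mm², x = 72 mm, Ī = 3 780 mm⁴.
Top flange (beyond web): 69 × 14, A = 966 mm², x = 109.5 mm, Ī = 383 261 mm⁴.
Bottom flange (beyond web): 69 × 14, A = 966 mm², x = 34.5 mm, Ī = 383 261 mm⁴.
Centroid: x̄ = ΣA·x / ΣA = 72 mm.
Transfer each piece to the centroidal y-axis using Ī + A·d² with d = x − 72:
  web: d = 0 mm → contributes +3 780 mm⁴
  top flange (beyond web): d = 37.5 mm → contributes +1 741 698 mm⁴
  bottom flange (beyond web): d = -37.5 mm → contributes +1 741 698 mm⁴
Total I = 3 487 176 mm⁴.

I_yy ≈ 3.487 × 10⁶ mm⁴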